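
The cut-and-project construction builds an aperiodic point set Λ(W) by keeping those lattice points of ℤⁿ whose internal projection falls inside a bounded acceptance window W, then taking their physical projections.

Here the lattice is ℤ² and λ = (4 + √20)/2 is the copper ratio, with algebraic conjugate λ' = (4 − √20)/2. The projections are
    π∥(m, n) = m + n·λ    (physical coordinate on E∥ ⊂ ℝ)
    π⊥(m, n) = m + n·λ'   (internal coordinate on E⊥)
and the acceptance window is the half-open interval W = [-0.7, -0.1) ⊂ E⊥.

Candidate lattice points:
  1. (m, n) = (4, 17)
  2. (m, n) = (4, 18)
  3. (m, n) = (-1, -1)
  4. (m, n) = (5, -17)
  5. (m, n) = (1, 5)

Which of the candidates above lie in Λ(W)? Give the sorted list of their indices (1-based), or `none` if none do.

2, 5

λ' = (4−√20)/2 ≈ -0.236068.
candidate 1: (m,n)=(4,17) → π∥ = 4+17·λ ≈ 76.013156, π⊥ = 4+17·λ' ≈ -0.013156 ∉ [-0.7, -0.1) ⇒ out
candidate 2: (m,n)=(4,18) → π∥ = 4+18·λ ≈ 80.249224, π⊥ = 4+18·λ' ≈ -0.249224 ∈ [-0.7, -0.1) ⇒ IN Λ
candidate 3: (m,n)=(-1,-1) → π∥ = -1-1·λ ≈ -5.236068, π⊥ = -1-1·λ' ≈ -0.763932 ∉ [-0.7, -0.1) ⇒ out
candidate 4: (m,n)=(5,-17) → π∥ = 5-17·λ ≈ -67.013156, π⊥ = 5-17·λ' ≈ 9.013156 ∉ [-0.7, -0.1) ⇒ out
candidate 5: (m,n)=(1,5) → π∥ = 1+5·λ ≈ 22.180340, π⊥ = 1+5·λ' ≈ -0.180340 ∈ [-0.7, -0.1) ⇒ IN Λ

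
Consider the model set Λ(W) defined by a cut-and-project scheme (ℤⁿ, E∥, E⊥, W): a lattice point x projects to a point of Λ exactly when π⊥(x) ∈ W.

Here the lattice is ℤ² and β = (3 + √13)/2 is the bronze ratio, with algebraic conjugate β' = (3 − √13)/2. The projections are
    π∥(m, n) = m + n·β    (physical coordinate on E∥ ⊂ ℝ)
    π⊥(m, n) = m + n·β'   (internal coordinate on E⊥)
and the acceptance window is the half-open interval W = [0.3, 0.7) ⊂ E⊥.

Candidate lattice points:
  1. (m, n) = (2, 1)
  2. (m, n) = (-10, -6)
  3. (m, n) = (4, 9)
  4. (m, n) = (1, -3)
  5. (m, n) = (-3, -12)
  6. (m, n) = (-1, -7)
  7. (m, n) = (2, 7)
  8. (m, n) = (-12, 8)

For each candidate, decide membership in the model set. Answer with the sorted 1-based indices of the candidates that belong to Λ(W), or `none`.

5

Compute β' = (3−√13)/2 = -0.302776, so π⊥(m,n) = m -0.302776·n.
candidate 1: (m,n)=(2,1) → π∥ = 2+1·β ≈ 5.302776, π⊥ = 2+1·β' ≈ 1.697224 ∉ [0.3, 0.7) ⇒ out
candidate 2: (m,n)=(-10,-6) → π∥ = -10-6·β ≈ -29.816654, π⊥ = -10-6·β' ≈ -8.183346 ∉ [0.3, 0.7) ⇒ out
candidate 3: (m,n)=(4,9) → π∥ = 4+9·β ≈ 33.724981, π⊥ = 4+9·β' ≈ 1.275019 ∉ [0.3, 0.7) ⇒ out
candidate 4: (m,n)=(1,-3) → π∥ = 1-3·β ≈ -8.908327, π⊥ = 1-3·β' ≈ 1.908327 ∉ [0.3, 0.7) ⇒ out
candidate 5: (m,n)=(-3,-12) → π∥ = -3-12·β ≈ -42.633308, π⊥ = -3-12·β' ≈ 0.633308 ∈ [0.3, 0.7) ⇒ IN Λ
candidate 6: (m,n)=(-1,-7) → π∥ = -1-7·β ≈ -24.119429, π⊥ = -1-7·β' ≈ 1.119429 ∉ [0.3, 0.7) ⇒ out
candidate 7: (m,n)=(2,7) → π∥ = 2+7·β ≈ 25.119429, π⊥ = 2+7·β' ≈ -0.119429 ∉ [0.3, 0.7) ⇒ out
candidate 8: (m,n)=(-12,8) → π∥ = -12+8·β ≈ 14.422205, π⊥ = -12+8·β' ≈ -14.422205 ∉ [0.3, 0.7) ⇒ out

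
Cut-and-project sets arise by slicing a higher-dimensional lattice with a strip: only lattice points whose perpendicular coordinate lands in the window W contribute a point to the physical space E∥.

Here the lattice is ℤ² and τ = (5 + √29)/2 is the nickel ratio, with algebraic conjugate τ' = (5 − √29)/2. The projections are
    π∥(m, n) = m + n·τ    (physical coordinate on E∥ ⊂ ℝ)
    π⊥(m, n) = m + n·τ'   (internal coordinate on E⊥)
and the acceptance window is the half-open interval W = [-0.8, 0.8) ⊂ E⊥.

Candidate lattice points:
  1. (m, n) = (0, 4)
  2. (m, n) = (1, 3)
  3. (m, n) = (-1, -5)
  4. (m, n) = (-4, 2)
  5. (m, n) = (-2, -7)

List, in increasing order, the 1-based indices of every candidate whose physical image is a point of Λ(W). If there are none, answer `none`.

Numerically τ ≈ 5.19258 and τ' = −1/τ ≈ -0.19258.
candidate 1: (m,n)=(0,4) → π∥ = 0+4·τ ≈ 20.77033, π⊥ = 0+4·τ' ≈ -0.77033 ∈ [-0.8, 0.8) ⇒ IN Λ
candidate 2: (m,n)=(1,3) → π∥ = 1+3·τ ≈ 16.57775, π⊥ = 1+3·τ' ≈ 0.42225 ∈ [-0.8, 0.8) ⇒ IN Λ
candidate 3: (m,n)=(-1,-5) → π∥ = -1-5·τ ≈ -26.96291, π⊥ = -1-5·τ' ≈ -0.03709 ∈ [-0.8, 0.8) ⇒ IN Λ
candidate 4: (m,n)=(-4,2) → π∥ = -4+2·τ ≈ 6.38516, π⊥ = -4+2·τ' ≈ -4.38516 ∉ [-0.8, 0.8) ⇒ out
candidate 5: (m,n)=(-2,-7) → π∥ = -2-7·τ ≈ -38.34808, π⊥ = -2-7·τ' ≈ -0.65192 ∈ [-0.8, 0.8) ⇒ IN Λ

1, 2, 3, 5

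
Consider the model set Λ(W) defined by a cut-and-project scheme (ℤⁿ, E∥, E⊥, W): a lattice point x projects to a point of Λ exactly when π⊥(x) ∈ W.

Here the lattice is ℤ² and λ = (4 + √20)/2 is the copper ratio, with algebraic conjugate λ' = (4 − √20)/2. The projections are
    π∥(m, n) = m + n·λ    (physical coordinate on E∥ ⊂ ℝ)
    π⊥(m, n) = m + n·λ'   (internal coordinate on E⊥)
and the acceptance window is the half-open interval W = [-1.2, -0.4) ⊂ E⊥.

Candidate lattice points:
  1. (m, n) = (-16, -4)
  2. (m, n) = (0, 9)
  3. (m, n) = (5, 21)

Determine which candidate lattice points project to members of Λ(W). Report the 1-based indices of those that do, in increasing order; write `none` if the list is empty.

λ' = (4−√20)/2 ≈ -0.23607.
[1] lift (-16,-4): star map gives -15.05573; window check -1.2 ≤ -15.05573 < -0.4 is false → out
[2] lift (0,9): star map gives -2.12461; window check -1.2 ≤ -2.12461 < -0.4 is false → out
[3] lift (5,21): star map gives 0.04257; window check -1.2 ≤ 0.04257 < -0.4 is false → out

none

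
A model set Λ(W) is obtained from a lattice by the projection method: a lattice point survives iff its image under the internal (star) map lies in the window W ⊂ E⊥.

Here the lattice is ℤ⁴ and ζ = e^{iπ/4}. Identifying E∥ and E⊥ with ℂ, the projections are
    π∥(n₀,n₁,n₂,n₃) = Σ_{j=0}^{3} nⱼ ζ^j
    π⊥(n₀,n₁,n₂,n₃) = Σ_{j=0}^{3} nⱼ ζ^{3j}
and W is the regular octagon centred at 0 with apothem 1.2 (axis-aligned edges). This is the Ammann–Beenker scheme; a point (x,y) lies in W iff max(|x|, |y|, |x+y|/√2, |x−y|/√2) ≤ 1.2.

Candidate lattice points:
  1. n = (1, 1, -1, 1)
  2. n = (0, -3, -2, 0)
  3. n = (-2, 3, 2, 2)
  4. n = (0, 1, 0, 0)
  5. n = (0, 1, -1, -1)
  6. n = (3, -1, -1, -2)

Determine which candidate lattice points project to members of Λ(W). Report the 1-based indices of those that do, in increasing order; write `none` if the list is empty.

4

Internal map: ζ^{3j} for j=0..3 gives (1,0), (−√2/2,√2/2), (0,−1), (√2/2,√2/2).
candidate 1: n = (1, 1, -1, 1) → π⊥ ≈ (+1.0000, +2.4142); max(|x|,|y|,|x±y|/√2) = 2.4142 > 1.2 ⇒ ∉ W
candidate 2: n = (0, -3, -2, 0) → π⊥ ≈ (+2.1213, -0.1213); max(|x|,|y|,|x±y|/√2) = 2.1213 > 1.2 ⇒ ∉ W
candidate 3: n = (-2, 3, 2, 2) → π⊥ ≈ (-2.7071, +1.5355); max(|x|,|y|,|x±y|/√2) = 3.0000 > 1.2 ⇒ ∉ W
candidate 4: n = (0, 1, 0, 0) → π⊥ ≈ (-0.7071, +0.7071); max(|x|,|y|,|x±y|/√2) = 1.0000 ≤ 1.2 ⇒ ∈ W
candidate 5: n = (0, 1, -1, -1) → π⊥ ≈ (-1.4142, +1.0000); max(|x|,|y|,|x±y|/√2) = 1.7071 > 1.2 ⇒ ∉ W
candidate 6: n = (3, -1, -1, -2) → π⊥ ≈ (+2.2929, -1.1213); max(|x|,|y|,|x±y|/√2) = 2.4142 > 1.2 ⇒ ∉ W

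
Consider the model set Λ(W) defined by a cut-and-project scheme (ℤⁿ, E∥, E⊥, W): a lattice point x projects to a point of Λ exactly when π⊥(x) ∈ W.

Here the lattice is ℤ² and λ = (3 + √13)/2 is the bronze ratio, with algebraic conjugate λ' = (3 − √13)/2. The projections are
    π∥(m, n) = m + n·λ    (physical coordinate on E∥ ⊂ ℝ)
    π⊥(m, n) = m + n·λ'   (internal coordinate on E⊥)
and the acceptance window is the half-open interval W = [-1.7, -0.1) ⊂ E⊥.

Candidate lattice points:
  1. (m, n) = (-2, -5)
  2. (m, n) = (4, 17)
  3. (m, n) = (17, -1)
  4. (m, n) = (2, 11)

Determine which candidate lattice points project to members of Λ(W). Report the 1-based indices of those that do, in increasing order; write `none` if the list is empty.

Compute λ' = (3−√13)/2 = -0.302776, so π⊥(m,n) = m -0.302776·n.
candidate 1: (m,n)=(-2,-5) → π∥ = -2-5·λ ≈ -18.513878, π⊥ = -2-5·λ' ≈ -0.486122 ∈ [-1.7, -0.1) ⇒ IN Λ
candidate 2: (m,n)=(4,17) → π∥ = 4+17·λ ≈ 60.147186, π⊥ = 4+17·λ' ≈ -1.147186 ∈ [-1.7, -0.1) ⇒ IN Λ
candidate 3: (m,n)=(17,-1) → π∥ = 17-1·λ ≈ 13.697224, π⊥ = 17-1·λ' ≈ 17.302776 ∉ [-1.7, -0.1) ⇒ out
candidate 4: (m,n)=(2,11) → π∥ = 2+11·λ ≈ 38.330532, π⊥ = 2+11·λ' ≈ -1.330532 ∈ [-1.7, -0.1) ⇒ IN Λ

1, 2, 4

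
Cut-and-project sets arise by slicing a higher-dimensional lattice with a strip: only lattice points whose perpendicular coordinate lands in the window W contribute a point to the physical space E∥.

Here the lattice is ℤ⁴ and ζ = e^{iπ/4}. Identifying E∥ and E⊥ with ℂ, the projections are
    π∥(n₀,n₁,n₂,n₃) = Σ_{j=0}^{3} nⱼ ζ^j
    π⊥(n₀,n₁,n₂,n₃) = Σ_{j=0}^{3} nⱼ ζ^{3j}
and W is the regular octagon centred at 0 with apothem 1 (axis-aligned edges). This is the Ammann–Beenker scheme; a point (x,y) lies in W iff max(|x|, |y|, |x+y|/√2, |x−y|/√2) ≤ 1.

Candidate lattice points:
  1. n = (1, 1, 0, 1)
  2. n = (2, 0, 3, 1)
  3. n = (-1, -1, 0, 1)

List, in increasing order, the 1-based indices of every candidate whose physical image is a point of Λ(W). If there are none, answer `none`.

3

Internal map: ζ^{3j} for j=0..3 gives (1,0), (−√2/2,√2/2), (0,−1), (√2/2,√2/2).
candidate 1: n = (1, 1, 0, 1) → π⊥ ≈ (+1.00000, +1.41421); max(|x|,|y|,|x±y|/√2) = 1.70711 > 1 ⇒ ∉ W
candidate 2: n = (2, 0, 3, 1) → π⊥ ≈ (+2.70711, -2.29289); max(|x|,|y|,|x±y|/√2) = 3.53553 > 1 ⇒ ∉ W
candidate 3: n = (-1, -1, 0, 1) → π⊥ ≈ (+0.41421, +0.00000); max(|x|,|y|,|x±y|/√2) = 0.41421 ≤ 1 ⇒ ∈ W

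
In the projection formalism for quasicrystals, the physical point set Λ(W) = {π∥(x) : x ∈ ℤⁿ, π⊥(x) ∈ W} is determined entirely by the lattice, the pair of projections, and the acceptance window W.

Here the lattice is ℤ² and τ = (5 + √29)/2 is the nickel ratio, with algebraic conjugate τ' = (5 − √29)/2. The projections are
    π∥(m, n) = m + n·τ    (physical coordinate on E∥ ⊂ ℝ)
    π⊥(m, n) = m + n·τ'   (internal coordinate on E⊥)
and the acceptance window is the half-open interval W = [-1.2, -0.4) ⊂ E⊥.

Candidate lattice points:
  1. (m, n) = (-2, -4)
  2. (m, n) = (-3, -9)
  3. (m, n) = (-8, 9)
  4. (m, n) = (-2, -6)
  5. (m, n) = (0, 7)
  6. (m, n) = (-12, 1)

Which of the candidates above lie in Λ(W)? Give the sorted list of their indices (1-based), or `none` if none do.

τ' = (5−√29)/2 ≈ -0.192582.
candidate 1: (m,n)=(-2,-4) → π∥ = -2-4·τ ≈ -22.770330, π⊥ = -2-4·τ' ≈ -1.229670 ∉ [-1.2, -0.4) ⇒ out
candidate 2: (m,n)=(-3,-9) → π∥ = -3-9·τ ≈ -49.733242, π⊥ = -3-9·τ' ≈ -1.266758 ∉ [-1.2, -0.4) ⇒ out
candidate 3: (m,n)=(-8,9) → π∥ = -8+9·τ ≈ 38.733242, π⊥ = -8+9·τ' ≈ -9.733242 ∉ [-1.2, -0.4) ⇒ out
candidate 4: (m,n)=(-2,-6) → π∥ = -2-6·τ ≈ -33.155494, π⊥ = -2-6·τ' ≈ -0.844506 ∈ [-1.2, -0.4) ⇒ IN Λ
candidate 5: (m,n)=(0,7) → π∥ = 0+7·τ ≈ 36.348077, π⊥ = 0+7·τ' ≈ -1.348077 ∉ [-1.2, -0.4) ⇒ out
candidate 6: (m,n)=(-12,1) → π∥ = -12+1·τ ≈ -6.807418, π⊥ = -12+1·τ' ≈ -12.192582 ∉ [-1.2, -0.4) ⇒ out

4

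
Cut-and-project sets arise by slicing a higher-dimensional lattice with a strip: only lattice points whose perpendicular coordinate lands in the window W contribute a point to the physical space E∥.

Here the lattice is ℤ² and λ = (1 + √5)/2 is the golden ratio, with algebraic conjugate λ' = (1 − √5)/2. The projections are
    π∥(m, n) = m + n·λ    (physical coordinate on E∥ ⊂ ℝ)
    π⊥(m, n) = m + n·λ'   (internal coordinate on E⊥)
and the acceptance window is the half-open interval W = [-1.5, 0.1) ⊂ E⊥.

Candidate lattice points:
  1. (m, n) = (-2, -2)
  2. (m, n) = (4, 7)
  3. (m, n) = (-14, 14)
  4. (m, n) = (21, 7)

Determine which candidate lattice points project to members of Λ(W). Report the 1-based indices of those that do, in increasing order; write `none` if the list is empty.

Compute λ' = (1−√5)/2 = -0.6180, so π⊥(m,n) = m -0.6180·n.
[1] lift (-2,-2): star map gives -0.7639; window check -1.5 ≤ -0.7639 < 0.1 is true → IN Λ
[2] lift (4,7): star map gives -0.3262; window check -1.5 ≤ -0.3262 < 0.1 is true → IN Λ
[3] lift (-14,14): star map gives -22.6525; window check -1.5 ≤ -22.6525 < 0.1 is false → out
[4] lift (21,7): star map gives 16.6738; window check -1.5 ≤ 16.6738 < 0.1 is false → out

1, 2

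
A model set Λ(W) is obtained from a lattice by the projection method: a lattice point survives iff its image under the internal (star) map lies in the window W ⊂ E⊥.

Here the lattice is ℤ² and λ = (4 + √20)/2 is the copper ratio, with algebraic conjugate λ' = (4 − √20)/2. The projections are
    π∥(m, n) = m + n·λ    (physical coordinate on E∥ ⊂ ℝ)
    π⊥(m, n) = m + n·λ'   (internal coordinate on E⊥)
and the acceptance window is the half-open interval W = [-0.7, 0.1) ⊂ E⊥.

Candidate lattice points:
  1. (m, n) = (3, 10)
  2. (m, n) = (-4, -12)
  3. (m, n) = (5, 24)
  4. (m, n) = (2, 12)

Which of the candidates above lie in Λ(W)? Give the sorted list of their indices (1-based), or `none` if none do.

3

λ' = (4−√20)/2 ≈ -0.23607.
candidate 1: (m,n)=(3,10) → π∥ = 3+10·λ ≈ 45.36068, π⊥ = 3+10·λ' ≈ 0.63932 ∉ [-0.7, 0.1) ⇒ out
candidate 2: (m,n)=(-4,-12) → π∥ = -4-12·λ ≈ -54.83282, π⊥ = -4-12·λ' ≈ -1.16718 ∉ [-0.7, 0.1) ⇒ out
candidate 3: (m,n)=(5,24) → π∥ = 5+24·λ ≈ 106.66563, π⊥ = 5+24·λ' ≈ -0.66563 ∈ [-0.7, 0.1) ⇒ IN Λ
candidate 4: (m,n)=(2,12) → π∥ = 2+12·λ ≈ 52.83282, π⊥ = 2+12·λ' ≈ -0.83282 ∉ [-0.7, 0.1) ⇒ out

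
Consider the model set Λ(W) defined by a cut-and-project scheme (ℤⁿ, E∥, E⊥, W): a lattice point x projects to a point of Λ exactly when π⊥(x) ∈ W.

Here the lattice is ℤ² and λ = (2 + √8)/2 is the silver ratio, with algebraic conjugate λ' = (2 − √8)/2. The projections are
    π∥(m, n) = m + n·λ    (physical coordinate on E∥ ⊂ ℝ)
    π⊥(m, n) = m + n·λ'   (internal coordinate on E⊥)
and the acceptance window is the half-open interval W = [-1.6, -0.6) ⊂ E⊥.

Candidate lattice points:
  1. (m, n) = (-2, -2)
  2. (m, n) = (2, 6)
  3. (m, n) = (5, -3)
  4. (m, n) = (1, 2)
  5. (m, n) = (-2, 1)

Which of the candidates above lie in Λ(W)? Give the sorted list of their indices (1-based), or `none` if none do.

1

Compute λ' = (2−√8)/2 = -0.41421, so π⊥(m,n) = m -0.41421·n.
#1 (-2,-2): internal coord -2 + (-2)·λ' = -1.17157; -1.17157 ∈ [-1.6, -0.6) → IN Λ
#2 (2,6): internal coord 2 + (6)·λ' = -0.48528; -0.48528 ∉ [-1.6, -0.6) → out
#3 (5,-3): internal coord 5 + (-3)·λ' = +6.24264; +6.24264 ∉ [-1.6, -0.6) → out
#4 (1,2): internal coord 1 + (2)·λ' = +0.17157; +0.17157 ∉ [-1.6, -0.6) → out
#5 (-2,1): internal coord -2 + (1)·λ' = -2.41421; -2.41421 ∉ [-1.6, -0.6) → out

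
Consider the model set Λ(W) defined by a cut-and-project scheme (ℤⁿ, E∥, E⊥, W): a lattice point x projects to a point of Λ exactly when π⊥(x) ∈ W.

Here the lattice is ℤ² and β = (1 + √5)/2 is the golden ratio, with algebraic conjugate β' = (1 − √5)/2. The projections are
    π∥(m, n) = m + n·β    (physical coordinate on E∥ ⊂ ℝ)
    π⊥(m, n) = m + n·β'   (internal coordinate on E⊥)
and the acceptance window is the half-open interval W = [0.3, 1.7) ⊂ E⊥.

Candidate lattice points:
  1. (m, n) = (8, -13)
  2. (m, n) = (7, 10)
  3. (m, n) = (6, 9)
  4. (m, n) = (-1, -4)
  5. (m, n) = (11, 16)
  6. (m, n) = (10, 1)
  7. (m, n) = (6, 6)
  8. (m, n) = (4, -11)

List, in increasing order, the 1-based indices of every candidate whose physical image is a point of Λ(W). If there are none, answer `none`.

2, 3, 4, 5

Numerically β ≈ 1.61803 and β' = −1/β ≈ -0.61803.
candidate 1: (m,n)=(8,-13) → π∥ = 8-13·β ≈ -13.03444, π⊥ = 8-13·β' ≈ 16.03444 ∉ [0.3, 1.7) ⇒ out
candidate 2: (m,n)=(7,10) → π∥ = 7+10·β ≈ 23.18034, π⊥ = 7+10·β' ≈ 0.81966 ∈ [0.3, 1.7) ⇒ IN Λ
candidate 3: (m,n)=(6,9) → π∥ = 6+9·β ≈ 20.56231, π⊥ = 6+9·β' ≈ 0.43769 ∈ [0.3, 1.7) ⇒ IN Λ
candidate 4: (m,n)=(-1,-4) → π∥ = -1-4·β ≈ -7.47214, π⊥ = -1-4·β' ≈ 1.47214 ∈ [0.3, 1.7) ⇒ IN Λ
candidate 5: (m,n)=(11,16) → π∥ = 11+16·β ≈ 36.88854, π⊥ = 11+16·β' ≈ 1.11146 ∈ [0.3, 1.7) ⇒ IN Λ
candidate 6: (m,n)=(10,1) → π∥ = 10+1·β ≈ 11.61803, π⊥ = 10+1·β' ≈ 9.38197 ∉ [0.3, 1.7) ⇒ out
candidate 7: (m,n)=(6,6) → π∥ = 6+6·β ≈ 15.70820, π⊥ = 6+6·β' ≈ 2.29180 ∉ [0.3, 1.7) ⇒ out
candidate 8: (m,n)=(4,-11) → π∥ = 4-11·β ≈ -13.79837, π⊥ = 4-11·β' ≈ 10.79837 ∉ [0.3, 1.7) ⇒ out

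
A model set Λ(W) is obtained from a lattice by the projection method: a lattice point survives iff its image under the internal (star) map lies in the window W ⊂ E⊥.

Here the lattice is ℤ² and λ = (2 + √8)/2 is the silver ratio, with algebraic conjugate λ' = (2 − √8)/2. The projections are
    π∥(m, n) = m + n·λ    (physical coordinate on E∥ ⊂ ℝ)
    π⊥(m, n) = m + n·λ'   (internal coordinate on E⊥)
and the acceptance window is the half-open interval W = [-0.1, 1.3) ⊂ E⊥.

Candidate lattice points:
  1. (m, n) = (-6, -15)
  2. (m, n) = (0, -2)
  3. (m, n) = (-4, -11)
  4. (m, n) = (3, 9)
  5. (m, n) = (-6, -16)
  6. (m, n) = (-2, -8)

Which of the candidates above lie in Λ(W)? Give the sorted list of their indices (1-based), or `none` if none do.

Numerically λ ≈ 2.414214 and λ' = −1/λ ≈ -0.414214.
#1 (-6,-15): internal coord -6 + (-15)·λ' = +0.213203; +0.213203 ∈ [-0.1, 1.3) → IN Λ
#2 (0,-2): internal coord 0 + (-2)·λ' = +0.828427; +0.828427 ∈ [-0.1, 1.3) → IN Λ
#3 (-4,-11): internal coord -4 + (-11)·λ' = +0.556349; +0.556349 ∈ [-0.1, 1.3) → IN Λ
#4 (3,9): internal coord 3 + (9)·λ' = -0.727922; -0.727922 ∉ [-0.1, 1.3) → out
#5 (-6,-16): internal coord -6 + (-16)·λ' = +0.627417; +0.627417 ∈ [-0.1, 1.3) → IN Λ
#6 (-2,-8): internal coord -2 + (-8)·λ' = +1.313708; +1.313708 ∉ [-0.1, 1.3) → out

1, 2, 3, 5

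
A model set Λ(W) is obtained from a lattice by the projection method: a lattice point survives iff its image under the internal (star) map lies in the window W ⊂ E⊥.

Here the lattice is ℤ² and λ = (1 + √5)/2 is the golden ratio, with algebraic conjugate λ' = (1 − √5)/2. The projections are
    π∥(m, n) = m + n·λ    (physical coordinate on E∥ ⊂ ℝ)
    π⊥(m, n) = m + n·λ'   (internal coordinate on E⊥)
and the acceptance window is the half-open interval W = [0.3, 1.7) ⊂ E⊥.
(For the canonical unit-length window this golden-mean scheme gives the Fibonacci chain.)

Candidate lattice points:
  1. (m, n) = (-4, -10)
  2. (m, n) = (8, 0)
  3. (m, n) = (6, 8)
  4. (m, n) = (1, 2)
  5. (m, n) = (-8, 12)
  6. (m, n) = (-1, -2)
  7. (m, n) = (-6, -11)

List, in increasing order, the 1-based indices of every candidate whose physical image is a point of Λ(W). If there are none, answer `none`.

3, 7

Numerically λ ≈ 1.618034 and λ' = −1/λ ≈ -0.618034.
candidate 1: (m,n)=(-4,-10) → π∥ = -4-10·λ ≈ -20.180340, π⊥ = -4-10·λ' ≈ 2.180340 ∉ [0.3, 1.7) ⇒ out
candidate 2: (m,n)=(8,0) → π∥ = 8+0·λ ≈ 8.000000, π⊥ = 8+0·λ' ≈ 8.000000 ∉ [0.3, 1.7) ⇒ out
candidate 3: (m,n)=(6,8) → π∥ = 6+8·λ ≈ 18.944272, π⊥ = 6+8·λ' ≈ 1.055728 ∈ [0.3, 1.7) ⇒ IN Λ
candidate 4: (m,n)=(1,2) → π∥ = 1+2·λ ≈ 4.236068, π⊥ = 1+2·λ' ≈ -0.236068 ∉ [0.3, 1.7) ⇒ out
candidate 5: (m,n)=(-8,12) → π∥ = -8+12·λ ≈ 11.416408, π⊥ = -8+12·λ' ≈ -15.416408 ∉ [0.3, 1.7) ⇒ out
candidate 6: (m,n)=(-1,-2) → π∥ = -1-2·λ ≈ -4.236068, π⊥ = -1-2·λ' ≈ 0.236068 ∉ [0.3, 1.7) ⇒ out
candidate 7: (m,n)=(-6,-11) → π∥ = -6-11·λ ≈ -23.798374, π⊥ = -6-11·λ' ≈ 0.798374 ∈ [0.3, 1.7) ⇒ IN Λ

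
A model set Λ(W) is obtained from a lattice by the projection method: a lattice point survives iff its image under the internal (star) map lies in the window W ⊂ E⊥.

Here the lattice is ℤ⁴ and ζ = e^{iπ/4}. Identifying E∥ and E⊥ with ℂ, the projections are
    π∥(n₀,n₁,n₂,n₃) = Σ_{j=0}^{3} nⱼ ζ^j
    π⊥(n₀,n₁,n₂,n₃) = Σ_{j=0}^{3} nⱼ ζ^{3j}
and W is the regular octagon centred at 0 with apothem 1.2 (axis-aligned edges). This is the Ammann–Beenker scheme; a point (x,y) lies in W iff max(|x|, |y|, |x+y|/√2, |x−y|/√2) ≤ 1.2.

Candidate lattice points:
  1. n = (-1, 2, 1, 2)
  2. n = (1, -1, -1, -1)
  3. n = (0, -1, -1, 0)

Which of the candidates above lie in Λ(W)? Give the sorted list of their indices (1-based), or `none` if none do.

Internal map: ζ^{3j} for j=0..3 gives (1,0), (−√2/2,√2/2), (0,−1), (√2/2,√2/2).
candidate 1: n = (-1, 2, 1, 2) → π⊥ ≈ (-1.00000, +1.82843); max(|x|,|y|,|x±y|/√2) = 2.00000 > 1.2 ⇒ ∉ W
candidate 2: n = (1, -1, -1, -1) → π⊥ ≈ (+1.00000, -0.41421); max(|x|,|y|,|x±y|/√2) = 1.00000 ≤ 1.2 ⇒ ∈ W
candidate 3: n = (0, -1, -1, 0) → π⊥ ≈ (+0.70711, +0.29289); max(|x|,|y|,|x±y|/√2) = 0.70711 ≤ 1.2 ⇒ ∈ W

2, 3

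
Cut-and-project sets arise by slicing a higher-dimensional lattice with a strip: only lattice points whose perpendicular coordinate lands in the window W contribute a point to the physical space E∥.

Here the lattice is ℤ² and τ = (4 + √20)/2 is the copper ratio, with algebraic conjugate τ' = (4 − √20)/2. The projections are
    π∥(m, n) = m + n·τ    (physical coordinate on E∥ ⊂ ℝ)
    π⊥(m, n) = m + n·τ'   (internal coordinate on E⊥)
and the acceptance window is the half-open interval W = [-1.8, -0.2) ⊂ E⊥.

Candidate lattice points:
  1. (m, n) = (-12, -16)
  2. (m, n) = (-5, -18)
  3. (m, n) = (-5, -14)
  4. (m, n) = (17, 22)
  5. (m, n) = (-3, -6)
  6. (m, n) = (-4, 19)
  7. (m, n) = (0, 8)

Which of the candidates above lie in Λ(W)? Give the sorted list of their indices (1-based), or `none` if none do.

τ' = (4−√20)/2 ≈ -0.23607.
candidate 1: (m,n)=(-12,-16) → π∥ = -12-16·τ ≈ -79.77709, π⊥ = -12-16·τ' ≈ -8.22291 ∉ [-1.8, -0.2) ⇒ out
candidate 2: (m,n)=(-5,-18) → π∥ = -5-18·τ ≈ -81.24922, π⊥ = -5-18·τ' ≈ -0.75078 ∈ [-1.8, -0.2) ⇒ IN Λ
candidate 3: (m,n)=(-5,-14) → π∥ = -5-14·τ ≈ -64.30495, π⊥ = -5-14·τ' ≈ -1.69505 ∈ [-1.8, -0.2) ⇒ IN Λ
candidate 4: (m,n)=(17,22) → π∥ = 17+22·τ ≈ 110.19350, π⊥ = 17+22·τ' ≈ 11.80650 ∉ [-1.8, -0.2) ⇒ out
candidate 5: (m,n)=(-3,-6) → π∥ = -3-6·τ ≈ -28.41641, π⊥ = -3-6·τ' ≈ -1.58359 ∈ [-1.8, -0.2) ⇒ IN Λ
candidate 6: (m,n)=(-4,19) → π∥ = -4+19·τ ≈ 76.48529, π⊥ = -4+19·τ' ≈ -8.48529 ∉ [-1.8, -0.2) ⇒ out
candidate 7: (m,n)=(0,8) → π∥ = 0+8·τ ≈ 33.88854, π⊥ = 0+8·τ' ≈ -1.88854 ∉ [-1.8, -0.2) ⇒ out

2, 3, 5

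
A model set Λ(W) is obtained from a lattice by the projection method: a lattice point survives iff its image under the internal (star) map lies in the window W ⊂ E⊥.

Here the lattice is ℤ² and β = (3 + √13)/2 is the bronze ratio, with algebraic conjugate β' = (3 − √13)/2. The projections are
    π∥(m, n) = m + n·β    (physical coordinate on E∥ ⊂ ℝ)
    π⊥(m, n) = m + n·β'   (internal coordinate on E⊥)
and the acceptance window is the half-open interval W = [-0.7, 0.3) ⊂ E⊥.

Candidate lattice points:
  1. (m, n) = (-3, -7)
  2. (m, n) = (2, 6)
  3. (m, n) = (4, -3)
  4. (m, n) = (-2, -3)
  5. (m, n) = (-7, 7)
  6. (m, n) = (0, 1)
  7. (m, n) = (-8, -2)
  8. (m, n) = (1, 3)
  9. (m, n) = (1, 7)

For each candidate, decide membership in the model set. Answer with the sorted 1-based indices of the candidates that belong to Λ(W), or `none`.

2, 6, 8

Compute β' = (3−√13)/2 = -0.30278, so π⊥(m,n) = m -0.30278·n.
#1 (-3,-7): internal coord -3 + (-7)·β' = -0.88057; -0.88057 ∉ [-0.7, 0.3) → out
#2 (2,6): internal coord 2 + (6)·β' = +0.18335; +0.18335 ∈ [-0.7, 0.3) → IN Λ
#3 (4,-3): internal coord 4 + (-3)·β' = +4.90833; +4.90833 ∉ [-0.7, 0.3) → out
#4 (-2,-3): internal coord -2 + (-3)·β' = -1.09167; -1.09167 ∉ [-0.7, 0.3) → out
#5 (-7,7): internal coord -7 + (7)·β' = -9.11943; -9.11943 ∉ [-0.7, 0.3) → out
#6 (0,1): internal coord 0 + (1)·β' = -0.30278; -0.30278 ∈ [-0.7, 0.3) → IN Λ
#7 (-8,-2): internal coord -8 + (-2)·β' = -7.39445; -7.39445 ∉ [-0.7, 0.3) → out
#8 (1,3): internal coord 1 + (3)·β' = +0.09167; +0.09167 ∈ [-0.7, 0.3) → IN Λ
#9 (1,7): internal coord 1 + (7)·β' = -1.11943; -1.11943 ∉ [-0.7, 0.3) → out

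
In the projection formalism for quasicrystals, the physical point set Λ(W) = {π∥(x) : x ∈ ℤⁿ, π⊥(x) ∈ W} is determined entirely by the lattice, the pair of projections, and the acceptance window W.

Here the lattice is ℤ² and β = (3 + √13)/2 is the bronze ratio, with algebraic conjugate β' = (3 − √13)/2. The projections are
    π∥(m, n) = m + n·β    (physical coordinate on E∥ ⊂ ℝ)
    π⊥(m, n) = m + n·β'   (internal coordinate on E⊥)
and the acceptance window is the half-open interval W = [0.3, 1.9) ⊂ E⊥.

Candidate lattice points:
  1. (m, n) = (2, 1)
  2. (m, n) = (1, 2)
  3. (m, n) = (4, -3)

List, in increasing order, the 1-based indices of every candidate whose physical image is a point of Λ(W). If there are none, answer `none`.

Compute β' = (3−√13)/2 = -0.3028, so π⊥(m,n) = m -0.3028·n.
[1] lift (2,1): star map gives 1.6972; window check 0.3 ≤ 1.6972 < 1.9 is true → IN Λ
[2] lift (1,2): star map gives 0.3944; window check 0.3 ≤ 0.3944 < 1.9 is true → IN Λ
[3] lift (4,-3): star map gives 4.9083; window check 0.3 ≤ 4.9083 < 1.9 is false → out

1, 2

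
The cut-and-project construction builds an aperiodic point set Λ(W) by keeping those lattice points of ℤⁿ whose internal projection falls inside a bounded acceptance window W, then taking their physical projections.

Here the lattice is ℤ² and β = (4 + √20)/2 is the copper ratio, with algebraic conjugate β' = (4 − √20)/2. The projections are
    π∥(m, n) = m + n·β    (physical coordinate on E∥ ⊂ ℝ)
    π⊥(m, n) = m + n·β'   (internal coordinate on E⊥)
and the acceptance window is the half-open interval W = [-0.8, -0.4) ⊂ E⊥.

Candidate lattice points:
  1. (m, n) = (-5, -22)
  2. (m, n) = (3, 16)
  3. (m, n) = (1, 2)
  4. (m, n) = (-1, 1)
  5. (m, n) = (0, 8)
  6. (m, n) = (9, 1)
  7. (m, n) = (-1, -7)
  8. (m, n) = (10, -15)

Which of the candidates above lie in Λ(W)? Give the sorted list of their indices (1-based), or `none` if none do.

Numerically β ≈ 4.2361 and β' = −1/β ≈ -0.2361.
#1 (-5,-22): internal coord -5 + (-22)·β' = +0.1935; +0.1935 ∉ [-0.8, -0.4) → out
#2 (3,16): internal coord 3 + (16)·β' = -0.7771; -0.7771 ∈ [-0.8, -0.4) → IN Λ
#3 (1,2): internal coord 1 + (2)·β' = +0.5279; +0.5279 ∉ [-0.8, -0.4) → out
#4 (-1,1): internal coord -1 + (1)·β' = -1.2361; -1.2361 ∉ [-0.8, -0.4) → out
#5 (0,8): internal coord 0 + (8)·β' = -1.8885; -1.8885 ∉ [-0.8, -0.4) → out
#6 (9,1): internal coord 9 + (1)·β' = +8.7639; +8.7639 ∉ [-0.8, -0.4) → out
#7 (-1,-7): internal coord -1 + (-7)·β' = +0.6525; +0.6525 ∉ [-0.8, -0.4) → out
#8 (10,-15): internal coord 10 + (-15)·β' = +13.5410; +13.5410 ∉ [-0.8, -0.4) → out

2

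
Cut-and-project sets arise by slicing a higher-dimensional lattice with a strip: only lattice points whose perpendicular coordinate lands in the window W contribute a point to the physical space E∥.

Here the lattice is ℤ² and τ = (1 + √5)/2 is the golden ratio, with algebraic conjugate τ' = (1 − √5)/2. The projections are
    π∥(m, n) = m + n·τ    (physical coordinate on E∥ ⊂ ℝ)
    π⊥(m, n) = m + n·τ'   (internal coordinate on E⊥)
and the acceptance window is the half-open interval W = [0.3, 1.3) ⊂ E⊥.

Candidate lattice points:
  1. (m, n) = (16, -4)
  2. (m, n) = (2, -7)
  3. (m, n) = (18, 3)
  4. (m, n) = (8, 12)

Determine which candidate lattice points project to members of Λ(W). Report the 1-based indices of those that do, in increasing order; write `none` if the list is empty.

4

Numerically τ ≈ 1.6180 and τ' = −1/τ ≈ -0.6180.
#1 (16,-4): internal coord 16 + (-4)·τ' = +18.4721; +18.4721 ∉ [0.3, 1.3) → out
#2 (2,-7): internal coord 2 + (-7)·τ' = +6.3262; +6.3262 ∉ [0.3, 1.3) → out
#3 (18,3): internal coord 18 + (3)·τ' = +16.1459; +16.1459 ∉ [0.3, 1.3) → out
#4 (8,12): internal coord 8 + (12)·τ' = +0.5836; +0.5836 ∈ [0.3, 1.3) → IN Λ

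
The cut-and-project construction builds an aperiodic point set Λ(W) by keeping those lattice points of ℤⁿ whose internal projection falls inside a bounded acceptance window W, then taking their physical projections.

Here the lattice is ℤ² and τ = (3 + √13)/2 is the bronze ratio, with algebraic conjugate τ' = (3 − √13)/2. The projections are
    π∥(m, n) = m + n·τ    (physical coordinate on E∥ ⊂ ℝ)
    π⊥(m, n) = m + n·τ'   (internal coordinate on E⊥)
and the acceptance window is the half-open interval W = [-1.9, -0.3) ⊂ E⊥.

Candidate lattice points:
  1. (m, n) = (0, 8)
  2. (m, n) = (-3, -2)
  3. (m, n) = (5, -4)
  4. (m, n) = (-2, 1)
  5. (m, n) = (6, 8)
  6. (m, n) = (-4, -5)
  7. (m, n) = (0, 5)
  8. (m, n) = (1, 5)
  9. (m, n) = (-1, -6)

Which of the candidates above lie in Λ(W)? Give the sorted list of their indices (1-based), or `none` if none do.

Numerically τ ≈ 3.302776 and τ' = −1/τ ≈ -0.302776.
candidate 1: (m,n)=(0,8) → π∥ = 0+8·τ ≈ 26.422205, π⊥ = 0+8·τ' ≈ -2.422205 ∉ [-1.9, -0.3) ⇒ out
candidate 2: (m,n)=(-3,-2) → π∥ = -3-2·τ ≈ -9.605551, π⊥ = -3-2·τ' ≈ -2.394449 ∉ [-1.9, -0.3) ⇒ out
candidate 3: (m,n)=(5,-4) → π∥ = 5-4·τ ≈ -8.211103, π⊥ = 5-4·τ' ≈ 6.211103 ∉ [-1.9, -0.3) ⇒ out
candidate 4: (m,n)=(-2,1) → π∥ = -2+1·τ ≈ 1.302776, π⊥ = -2+1·τ' ≈ -2.302776 ∉ [-1.9, -0.3) ⇒ out
candidate 5: (m,n)=(6,8) → π∥ = 6+8·τ ≈ 32.422205, π⊥ = 6+8·τ' ≈ 3.577795 ∉ [-1.9, -0.3) ⇒ out
candidate 6: (m,n)=(-4,-5) → π∥ = -4-5·τ ≈ -20.513878, π⊥ = -4-5·τ' ≈ -2.486122 ∉ [-1.9, -0.3) ⇒ out
candidate 7: (m,n)=(0,5) → π∥ = 0+5·τ ≈ 16.513878, π⊥ = 0+5·τ' ≈ -1.513878 ∈ [-1.9, -0.3) ⇒ IN Λ
candidate 8: (m,n)=(1,5) → π∥ = 1+5·τ ≈ 17.513878, π⊥ = 1+5·τ' ≈ -0.513878 ∈ [-1.9, -0.3) ⇒ IN Λ
candidate 9: (m,n)=(-1,-6) → π∥ = -1-6·τ ≈ -20.816654, π⊥ = -1-6·τ' ≈ 0.816654 ∉ [-1.9, -0.3) ⇒ out

7, 8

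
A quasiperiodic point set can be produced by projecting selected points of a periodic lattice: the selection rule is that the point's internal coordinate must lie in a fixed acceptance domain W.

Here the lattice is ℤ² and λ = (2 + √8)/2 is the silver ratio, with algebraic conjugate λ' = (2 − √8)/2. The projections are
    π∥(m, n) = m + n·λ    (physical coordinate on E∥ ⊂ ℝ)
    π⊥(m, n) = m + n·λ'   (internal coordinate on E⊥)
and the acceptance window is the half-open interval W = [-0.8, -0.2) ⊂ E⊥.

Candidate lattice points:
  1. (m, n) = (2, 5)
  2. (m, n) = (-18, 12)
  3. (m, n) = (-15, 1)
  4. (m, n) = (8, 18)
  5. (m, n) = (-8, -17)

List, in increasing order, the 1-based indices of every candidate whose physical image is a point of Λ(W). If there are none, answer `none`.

none

Numerically λ ≈ 2.414214 and λ' = −1/λ ≈ -0.414214.
[1] lift (2,5): star map gives -0.071068; window check -0.8 ≤ -0.071068 < -0.2 is false → out
[2] lift (-18,12): star map gives -22.970563; window check -0.8 ≤ -22.970563 < -0.2 is false → out
[3] lift (-15,1): star map gives -15.414214; window check -0.8 ≤ -15.414214 < -0.2 is false → out
[4] lift (8,18): star map gives 0.544156; window check -0.8 ≤ 0.544156 < -0.2 is false → out
[5] lift (-8,-17): star map gives -0.958369; window check -0.8 ≤ -0.958369 < -0.2 is false → out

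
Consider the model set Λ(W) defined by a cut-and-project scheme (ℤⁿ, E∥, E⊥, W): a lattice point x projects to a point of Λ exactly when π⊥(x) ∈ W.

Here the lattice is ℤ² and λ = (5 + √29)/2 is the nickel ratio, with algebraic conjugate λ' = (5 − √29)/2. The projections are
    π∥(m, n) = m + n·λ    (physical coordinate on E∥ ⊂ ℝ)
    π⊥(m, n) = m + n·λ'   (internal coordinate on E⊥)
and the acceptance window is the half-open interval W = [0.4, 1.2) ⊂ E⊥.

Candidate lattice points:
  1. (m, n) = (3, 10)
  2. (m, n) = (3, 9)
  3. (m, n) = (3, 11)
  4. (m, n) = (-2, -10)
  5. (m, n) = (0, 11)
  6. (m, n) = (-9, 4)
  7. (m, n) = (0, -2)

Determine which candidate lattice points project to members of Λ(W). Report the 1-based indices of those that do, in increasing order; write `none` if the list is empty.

λ' = (5−√29)/2 ≈ -0.192582.
#1 (3,10): internal coord 3 + (10)·λ' = +1.074176; +1.074176 ∈ [0.4, 1.2) → IN Λ
#2 (3,9): internal coord 3 + (9)·λ' = +1.266758; +1.266758 ∉ [0.4, 1.2) → out
#3 (3,11): internal coord 3 + (11)·λ' = +0.881594; +0.881594 ∈ [0.4, 1.2) → IN Λ
#4 (-2,-10): internal coord -2 + (-10)·λ' = -0.074176; -0.074176 ∉ [0.4, 1.2) → out
#5 (0,11): internal coord 0 + (11)·λ' = -2.118406; -2.118406 ∉ [0.4, 1.2) → out
#6 (-9,4): internal coord -9 + (4)·λ' = -9.770330; -9.770330 ∉ [0.4, 1.2) → out
#7 (0,-2): internal coord 0 + (-2)·λ' = +0.385165; +0.385165 ∉ [0.4, 1.2) → out

1, 3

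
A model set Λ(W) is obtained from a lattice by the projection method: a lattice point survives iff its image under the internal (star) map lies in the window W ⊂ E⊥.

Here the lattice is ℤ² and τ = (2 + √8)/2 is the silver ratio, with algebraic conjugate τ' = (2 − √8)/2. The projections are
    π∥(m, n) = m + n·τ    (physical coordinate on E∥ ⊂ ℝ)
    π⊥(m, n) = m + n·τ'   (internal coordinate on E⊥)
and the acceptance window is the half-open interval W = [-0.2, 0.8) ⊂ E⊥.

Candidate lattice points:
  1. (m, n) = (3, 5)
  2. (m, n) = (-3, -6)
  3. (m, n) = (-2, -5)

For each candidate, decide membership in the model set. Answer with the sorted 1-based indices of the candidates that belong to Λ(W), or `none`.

3

τ' = (2−√8)/2 ≈ -0.414214.
#1 (3,5): internal coord 3 + (5)·τ' = +0.928932; +0.928932 ∉ [-0.2, 0.8) → out
#2 (-3,-6): internal coord -3 + (-6)·τ' = -0.514719; -0.514719 ∉ [-0.2, 0.8) → out
#3 (-2,-5): internal coord -2 + (-5)·τ' = +0.071068; +0.071068 ∈ [-0.2, 0.8) → IN Λ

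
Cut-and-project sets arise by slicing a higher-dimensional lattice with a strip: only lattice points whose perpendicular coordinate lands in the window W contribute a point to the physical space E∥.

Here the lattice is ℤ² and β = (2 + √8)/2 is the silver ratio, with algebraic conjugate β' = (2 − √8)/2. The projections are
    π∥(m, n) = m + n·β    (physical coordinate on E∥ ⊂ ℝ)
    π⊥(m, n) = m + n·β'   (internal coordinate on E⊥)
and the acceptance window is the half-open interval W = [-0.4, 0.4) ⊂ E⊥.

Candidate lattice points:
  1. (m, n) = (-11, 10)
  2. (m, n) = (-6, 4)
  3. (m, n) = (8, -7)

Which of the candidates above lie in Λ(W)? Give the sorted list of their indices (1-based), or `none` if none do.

β' = (2−√8)/2 ≈ -0.414214.
#1 (-11,10): internal coord -11 + (10)·β' = -15.142136; -15.142136 ∉ [-0.4, 0.4) → out
#2 (-6,4): internal coord -6 + (4)·β' = -7.656854; -7.656854 ∉ [-0.4, 0.4) → out
#3 (8,-7): internal coord 8 + (-7)·β' = +10.899495; +10.899495 ∉ [-0.4, 0.4) → out

none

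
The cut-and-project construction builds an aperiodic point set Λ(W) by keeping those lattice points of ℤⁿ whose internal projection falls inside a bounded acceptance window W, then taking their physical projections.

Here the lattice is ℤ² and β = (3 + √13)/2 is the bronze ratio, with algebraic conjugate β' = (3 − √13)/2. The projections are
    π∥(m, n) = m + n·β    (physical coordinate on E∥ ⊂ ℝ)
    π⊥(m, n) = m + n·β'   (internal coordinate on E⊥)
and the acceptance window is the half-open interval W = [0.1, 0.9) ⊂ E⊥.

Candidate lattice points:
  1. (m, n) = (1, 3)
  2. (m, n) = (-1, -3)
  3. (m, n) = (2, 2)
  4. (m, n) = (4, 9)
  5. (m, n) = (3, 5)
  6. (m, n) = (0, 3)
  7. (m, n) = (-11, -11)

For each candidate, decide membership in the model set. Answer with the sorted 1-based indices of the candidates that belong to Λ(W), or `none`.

none

β' = (3−√13)/2 ≈ -0.30278.
[1] lift (1,3): star map gives 0.09167; window check 0.1 ≤ 0.09167 < 0.9 is false → out
[2] lift (-1,-3): star map gives -0.09167; window check 0.1 ≤ -0.09167 < 0.9 is false → out
[3] lift (2,2): star map gives 1.39445; window check 0.1 ≤ 1.39445 < 0.9 is false → out
[4] lift (4,9): star map gives 1.27502; window check 0.1 ≤ 1.27502 < 0.9 is false → out
[5] lift (3,5): star map gives 1.48612; window check 0.1 ≤ 1.48612 < 0.9 is false → out
[6] lift (0,3): star map gives -0.90833; window check 0.1 ≤ -0.90833 < 0.9 is false → out
[7] lift (-11,-11): star map gives -7.66947; window check 0.1 ≤ -7.66947 < 0.9 is false → out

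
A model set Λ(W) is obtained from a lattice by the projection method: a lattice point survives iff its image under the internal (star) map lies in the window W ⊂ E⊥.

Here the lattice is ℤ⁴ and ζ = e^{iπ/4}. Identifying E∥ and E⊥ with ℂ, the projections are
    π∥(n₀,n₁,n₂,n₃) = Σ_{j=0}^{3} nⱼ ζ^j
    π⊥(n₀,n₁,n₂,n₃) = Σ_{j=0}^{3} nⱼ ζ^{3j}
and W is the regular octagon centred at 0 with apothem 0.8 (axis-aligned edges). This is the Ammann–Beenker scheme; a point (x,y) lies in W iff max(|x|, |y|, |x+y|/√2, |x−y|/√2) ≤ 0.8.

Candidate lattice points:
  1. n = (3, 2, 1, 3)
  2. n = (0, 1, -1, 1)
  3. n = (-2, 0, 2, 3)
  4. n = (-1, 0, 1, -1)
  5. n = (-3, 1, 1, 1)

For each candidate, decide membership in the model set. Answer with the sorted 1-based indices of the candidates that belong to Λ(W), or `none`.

π⊥(n) = n₀ + n₁ζ³ + n₂ζ⁶ + n₃ζ⁹ where ζ = e^{iπ/4}.
candidate 1: n = (3, 2, 1, 3) → π⊥ ≈ (+3.707107, +2.535534); max(|x|,|y|,|x±y|/√2) = 4.414214 > 0.8 ⇒ ∉ W
candidate 2: n = (0, 1, -1, 1) → π⊥ ≈ (+0.000000, +2.414214); max(|x|,|y|,|x±y|/√2) = 2.414214 > 0.8 ⇒ ∉ W
candidate 3: n = (-2, 0, 2, 3) → π⊥ ≈ (+0.121320, +0.121320); max(|x|,|y|,|x±y|/√2) = 0.171573 ≤ 0.8 ⇒ ∈ W
candidate 4: n = (-1, 0, 1, -1) → π⊥ ≈ (-1.707107, -1.707107); max(|x|,|y|,|x±y|/√2) = 2.414214 > 0.8 ⇒ ∉ W
candidate 5: n = (-3, 1, 1, 1) → π⊥ ≈ (-3.000000, +0.414214); max(|x|,|y|,|x±y|/√2) = 3.000000 > 0.8 ⇒ ∉ W

3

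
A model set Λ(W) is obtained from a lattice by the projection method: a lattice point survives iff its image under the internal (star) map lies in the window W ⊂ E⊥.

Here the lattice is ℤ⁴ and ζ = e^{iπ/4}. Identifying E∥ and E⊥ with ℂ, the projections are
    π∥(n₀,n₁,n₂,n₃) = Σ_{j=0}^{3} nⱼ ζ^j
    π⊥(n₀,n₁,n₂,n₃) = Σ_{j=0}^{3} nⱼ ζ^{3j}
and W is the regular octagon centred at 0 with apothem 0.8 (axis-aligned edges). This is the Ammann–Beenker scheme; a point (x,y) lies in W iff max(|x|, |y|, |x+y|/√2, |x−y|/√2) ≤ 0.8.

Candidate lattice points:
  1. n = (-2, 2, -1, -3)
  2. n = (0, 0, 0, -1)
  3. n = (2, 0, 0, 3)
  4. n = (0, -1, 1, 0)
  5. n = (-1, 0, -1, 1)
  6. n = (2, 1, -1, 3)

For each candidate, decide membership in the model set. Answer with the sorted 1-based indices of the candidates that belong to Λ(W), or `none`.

With ζ = e^{iπ/4} the internal vectors are ζ^0,ζ^3,ζ^6,ζ^9.
#1 (-2, 2, -1, -3): internal (-5.535534, 0.292893); octagon support 5.535534 vs apothem 0.8 → ∉ W
#2 (0, 0, 0, -1): internal (-0.707107, -0.707107); octagon support 1.000000 vs apothem 0.8 → ∉ W
#3 (2, 0, 0, 3): internal (4.121320, 2.121320); octagon support 4.414214 vs apothem 0.8 → ∉ W
#4 (0, -1, 1, 0): internal (0.707107, -1.707107); octagon support 1.707107 vs apothem 0.8 → ∉ W
#5 (-1, 0, -1, 1): internal (-0.292893, 1.707107); octagon support 1.707107 vs apothem 0.8 → ∉ W
#6 (2, 1, -1, 3): internal (3.414214, 3.828427); octagon support 5.121320 vs apothem 0.8 → ∉ W

none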